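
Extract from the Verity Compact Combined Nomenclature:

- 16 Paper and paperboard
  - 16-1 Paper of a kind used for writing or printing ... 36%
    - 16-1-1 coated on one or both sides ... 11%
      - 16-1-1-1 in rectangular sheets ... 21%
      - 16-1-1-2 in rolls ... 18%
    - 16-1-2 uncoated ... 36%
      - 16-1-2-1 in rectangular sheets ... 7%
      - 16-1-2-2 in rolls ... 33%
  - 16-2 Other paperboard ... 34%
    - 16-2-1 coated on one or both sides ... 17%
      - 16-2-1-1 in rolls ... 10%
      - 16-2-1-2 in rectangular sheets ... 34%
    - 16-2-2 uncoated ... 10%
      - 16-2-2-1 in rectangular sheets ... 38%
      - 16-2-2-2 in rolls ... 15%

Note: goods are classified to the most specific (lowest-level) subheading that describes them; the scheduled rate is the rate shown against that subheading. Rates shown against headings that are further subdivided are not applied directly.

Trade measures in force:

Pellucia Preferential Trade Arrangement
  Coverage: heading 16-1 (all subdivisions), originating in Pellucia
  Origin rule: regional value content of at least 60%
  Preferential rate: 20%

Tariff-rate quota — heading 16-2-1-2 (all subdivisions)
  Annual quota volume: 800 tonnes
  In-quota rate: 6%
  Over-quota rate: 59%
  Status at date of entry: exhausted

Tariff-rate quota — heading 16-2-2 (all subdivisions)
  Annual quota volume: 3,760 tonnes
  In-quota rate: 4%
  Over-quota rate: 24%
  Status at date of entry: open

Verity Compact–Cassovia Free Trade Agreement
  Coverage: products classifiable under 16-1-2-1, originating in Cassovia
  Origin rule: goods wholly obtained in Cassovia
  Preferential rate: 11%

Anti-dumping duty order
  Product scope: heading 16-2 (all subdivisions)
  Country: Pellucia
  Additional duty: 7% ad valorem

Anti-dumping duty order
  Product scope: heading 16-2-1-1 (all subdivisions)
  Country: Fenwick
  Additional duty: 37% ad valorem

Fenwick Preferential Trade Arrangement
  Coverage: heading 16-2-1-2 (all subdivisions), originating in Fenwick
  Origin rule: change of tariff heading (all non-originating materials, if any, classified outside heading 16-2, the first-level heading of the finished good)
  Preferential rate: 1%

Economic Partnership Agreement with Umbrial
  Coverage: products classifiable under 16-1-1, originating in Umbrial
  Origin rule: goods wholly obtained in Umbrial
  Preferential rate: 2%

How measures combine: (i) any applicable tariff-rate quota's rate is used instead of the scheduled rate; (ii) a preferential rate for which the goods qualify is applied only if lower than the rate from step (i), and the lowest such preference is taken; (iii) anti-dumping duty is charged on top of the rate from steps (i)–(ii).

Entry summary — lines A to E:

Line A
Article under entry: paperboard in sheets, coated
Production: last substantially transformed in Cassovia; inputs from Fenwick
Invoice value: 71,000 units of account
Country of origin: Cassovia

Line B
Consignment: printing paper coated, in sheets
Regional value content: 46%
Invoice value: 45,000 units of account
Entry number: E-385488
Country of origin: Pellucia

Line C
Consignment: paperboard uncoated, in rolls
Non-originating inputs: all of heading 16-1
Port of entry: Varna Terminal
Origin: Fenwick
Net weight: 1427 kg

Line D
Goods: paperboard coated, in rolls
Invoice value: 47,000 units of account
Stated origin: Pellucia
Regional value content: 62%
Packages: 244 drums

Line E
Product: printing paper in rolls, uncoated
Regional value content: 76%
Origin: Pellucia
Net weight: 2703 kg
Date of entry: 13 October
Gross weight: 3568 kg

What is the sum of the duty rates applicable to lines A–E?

121%

Line A: paperboard → 16-2; coated → 16-2-1; in sheets → 16-2-1-2. Scheduled 34%. quota on 16-2-1-2 exhausted → over-quota 59%; Cassovia agreement on 16-1-2-1: 16-2-1-2 not covered. → 59%.
Line B: printing paper → 16-1; coated → 16-1-1; in sheets → 16-1-1-1. Scheduled 21%. Pellucia agreement on 16-1: RVC < 60%. → 21%.
Line C: paperboard → 16-2; uncoated → 16-2-2; in rolls → 16-2-2-2. Scheduled 15%. quota on 16-2-2 open → in-quota 4%; Fenwick agreement on 16-2-1-2: 16-2-2-2 not covered. → 4%.
Line D: paperboard → 16-2; coated → 16-2-1; in rolls → 16-2-1-1. Scheduled 10%. Pellucia agreement on 16-1: 16-2-1-1 not covered; anti-dumping (Pellucia, 16-2): +7%; total 10% + 7% = 17%. → 17%.
Line E: printing paper → 16-1; uncoated → 16-1-2; in rolls → 16-1-2-2. Scheduled 33%. Pellucia agreement on 16-1: RVC ≥ 60% → 20% available; preferential 20%. → 20%.
Sum: 59% + 21% + 4% + 17% + 20% = 121%.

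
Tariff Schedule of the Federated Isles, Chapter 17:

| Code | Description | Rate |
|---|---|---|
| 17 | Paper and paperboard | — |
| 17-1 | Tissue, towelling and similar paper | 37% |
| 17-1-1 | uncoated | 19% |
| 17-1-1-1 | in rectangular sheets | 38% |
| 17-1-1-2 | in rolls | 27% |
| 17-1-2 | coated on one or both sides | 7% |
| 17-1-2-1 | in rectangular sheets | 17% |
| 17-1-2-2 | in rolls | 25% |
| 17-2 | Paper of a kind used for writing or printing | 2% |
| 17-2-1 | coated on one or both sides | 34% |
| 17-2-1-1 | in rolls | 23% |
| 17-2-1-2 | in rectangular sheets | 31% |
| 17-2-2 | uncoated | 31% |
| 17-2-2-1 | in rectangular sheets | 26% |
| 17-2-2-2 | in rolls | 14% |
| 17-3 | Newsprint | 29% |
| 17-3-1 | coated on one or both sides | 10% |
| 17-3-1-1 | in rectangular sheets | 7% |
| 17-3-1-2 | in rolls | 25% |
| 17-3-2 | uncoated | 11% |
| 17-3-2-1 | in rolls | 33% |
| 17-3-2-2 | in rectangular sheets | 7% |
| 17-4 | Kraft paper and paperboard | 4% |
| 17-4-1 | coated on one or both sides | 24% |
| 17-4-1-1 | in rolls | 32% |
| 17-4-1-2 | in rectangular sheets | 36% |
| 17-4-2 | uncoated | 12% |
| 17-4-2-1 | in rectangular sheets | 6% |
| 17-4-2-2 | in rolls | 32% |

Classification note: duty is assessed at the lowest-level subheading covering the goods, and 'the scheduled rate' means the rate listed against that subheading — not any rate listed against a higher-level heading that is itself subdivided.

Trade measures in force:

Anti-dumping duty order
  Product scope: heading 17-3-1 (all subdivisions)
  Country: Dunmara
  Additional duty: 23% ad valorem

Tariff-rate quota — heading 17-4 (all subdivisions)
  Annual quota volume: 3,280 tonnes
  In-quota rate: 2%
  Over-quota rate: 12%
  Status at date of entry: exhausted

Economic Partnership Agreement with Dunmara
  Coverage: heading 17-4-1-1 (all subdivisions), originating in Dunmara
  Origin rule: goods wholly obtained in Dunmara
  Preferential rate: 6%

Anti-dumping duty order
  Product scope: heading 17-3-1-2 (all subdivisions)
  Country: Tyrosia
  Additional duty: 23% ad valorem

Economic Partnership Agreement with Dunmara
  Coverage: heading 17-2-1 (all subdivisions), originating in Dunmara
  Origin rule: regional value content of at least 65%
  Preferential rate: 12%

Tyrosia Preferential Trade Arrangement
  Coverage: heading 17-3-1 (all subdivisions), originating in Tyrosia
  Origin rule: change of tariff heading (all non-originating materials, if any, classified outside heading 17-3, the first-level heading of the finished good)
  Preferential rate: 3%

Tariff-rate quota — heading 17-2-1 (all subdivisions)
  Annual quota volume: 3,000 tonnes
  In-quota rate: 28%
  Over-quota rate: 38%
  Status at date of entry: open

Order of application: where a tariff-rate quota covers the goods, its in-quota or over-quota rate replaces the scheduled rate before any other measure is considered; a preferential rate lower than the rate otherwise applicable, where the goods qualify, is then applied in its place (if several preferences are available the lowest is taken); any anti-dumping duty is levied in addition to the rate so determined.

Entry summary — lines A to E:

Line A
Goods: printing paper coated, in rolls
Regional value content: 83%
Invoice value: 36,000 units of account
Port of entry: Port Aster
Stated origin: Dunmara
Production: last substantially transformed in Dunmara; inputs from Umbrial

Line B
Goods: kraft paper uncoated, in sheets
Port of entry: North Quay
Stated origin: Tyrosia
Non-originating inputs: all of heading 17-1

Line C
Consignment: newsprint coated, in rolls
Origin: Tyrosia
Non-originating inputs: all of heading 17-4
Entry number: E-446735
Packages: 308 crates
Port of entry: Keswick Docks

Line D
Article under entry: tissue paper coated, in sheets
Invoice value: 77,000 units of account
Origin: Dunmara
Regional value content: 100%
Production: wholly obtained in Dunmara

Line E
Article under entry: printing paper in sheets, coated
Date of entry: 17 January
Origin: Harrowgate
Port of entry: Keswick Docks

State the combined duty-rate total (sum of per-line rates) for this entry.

Line A: printing paper → 17-2; coated → 17-2-1; in rolls → 17-2-1-1. Scheduled 23%. quota on 17-2-1 open → in-quota 28%; Dunmara agreement on 17-4-1-1: 17-2-1-1 not covered; Dunmara agreement on 17-2-1: RVC ≥ 65% → 12% available; preferential 12%. → 12%.
Line B: kraft paper → 17-4; uncoated → 17-4-2; in sheets → 17-4-2-1. Scheduled 6%. quota on 17-4 exhausted → over-quota 12%; Tyrosia agreement on 17-3-1: 17-4-2-1 not covered. → 12%.
Line C: newsprint → 17-3; coated → 17-3-1; in rolls → 17-3-1-2. Scheduled 25%. Tyrosia agreement on 17-3-1: CTH met → 3% available; preferential 3%; anti-dumping (Tyrosia, 17-3-1-2): +23%; total 3% + 23% = 26%. → 26%.
Line D: tissue paper → 17-1; coated → 17-1-2; in sheets → 17-1-2-1. Scheduled 17%. Dunmara agreement on 17-4-1-1: 17-1-2-1 not covered; Dunmara agreement on 17-2-1: 17-1-2-1 not covered. → 17%.
Line E: printing paper → 17-2; coated → 17-2-1; in sheets → 17-2-1-2. Scheduled 31%. quota on 17-2-1 open → in-quota 28%. → 28%.
Sum: 12% + 12% + 26% + 17% + 28% = 95%.

95%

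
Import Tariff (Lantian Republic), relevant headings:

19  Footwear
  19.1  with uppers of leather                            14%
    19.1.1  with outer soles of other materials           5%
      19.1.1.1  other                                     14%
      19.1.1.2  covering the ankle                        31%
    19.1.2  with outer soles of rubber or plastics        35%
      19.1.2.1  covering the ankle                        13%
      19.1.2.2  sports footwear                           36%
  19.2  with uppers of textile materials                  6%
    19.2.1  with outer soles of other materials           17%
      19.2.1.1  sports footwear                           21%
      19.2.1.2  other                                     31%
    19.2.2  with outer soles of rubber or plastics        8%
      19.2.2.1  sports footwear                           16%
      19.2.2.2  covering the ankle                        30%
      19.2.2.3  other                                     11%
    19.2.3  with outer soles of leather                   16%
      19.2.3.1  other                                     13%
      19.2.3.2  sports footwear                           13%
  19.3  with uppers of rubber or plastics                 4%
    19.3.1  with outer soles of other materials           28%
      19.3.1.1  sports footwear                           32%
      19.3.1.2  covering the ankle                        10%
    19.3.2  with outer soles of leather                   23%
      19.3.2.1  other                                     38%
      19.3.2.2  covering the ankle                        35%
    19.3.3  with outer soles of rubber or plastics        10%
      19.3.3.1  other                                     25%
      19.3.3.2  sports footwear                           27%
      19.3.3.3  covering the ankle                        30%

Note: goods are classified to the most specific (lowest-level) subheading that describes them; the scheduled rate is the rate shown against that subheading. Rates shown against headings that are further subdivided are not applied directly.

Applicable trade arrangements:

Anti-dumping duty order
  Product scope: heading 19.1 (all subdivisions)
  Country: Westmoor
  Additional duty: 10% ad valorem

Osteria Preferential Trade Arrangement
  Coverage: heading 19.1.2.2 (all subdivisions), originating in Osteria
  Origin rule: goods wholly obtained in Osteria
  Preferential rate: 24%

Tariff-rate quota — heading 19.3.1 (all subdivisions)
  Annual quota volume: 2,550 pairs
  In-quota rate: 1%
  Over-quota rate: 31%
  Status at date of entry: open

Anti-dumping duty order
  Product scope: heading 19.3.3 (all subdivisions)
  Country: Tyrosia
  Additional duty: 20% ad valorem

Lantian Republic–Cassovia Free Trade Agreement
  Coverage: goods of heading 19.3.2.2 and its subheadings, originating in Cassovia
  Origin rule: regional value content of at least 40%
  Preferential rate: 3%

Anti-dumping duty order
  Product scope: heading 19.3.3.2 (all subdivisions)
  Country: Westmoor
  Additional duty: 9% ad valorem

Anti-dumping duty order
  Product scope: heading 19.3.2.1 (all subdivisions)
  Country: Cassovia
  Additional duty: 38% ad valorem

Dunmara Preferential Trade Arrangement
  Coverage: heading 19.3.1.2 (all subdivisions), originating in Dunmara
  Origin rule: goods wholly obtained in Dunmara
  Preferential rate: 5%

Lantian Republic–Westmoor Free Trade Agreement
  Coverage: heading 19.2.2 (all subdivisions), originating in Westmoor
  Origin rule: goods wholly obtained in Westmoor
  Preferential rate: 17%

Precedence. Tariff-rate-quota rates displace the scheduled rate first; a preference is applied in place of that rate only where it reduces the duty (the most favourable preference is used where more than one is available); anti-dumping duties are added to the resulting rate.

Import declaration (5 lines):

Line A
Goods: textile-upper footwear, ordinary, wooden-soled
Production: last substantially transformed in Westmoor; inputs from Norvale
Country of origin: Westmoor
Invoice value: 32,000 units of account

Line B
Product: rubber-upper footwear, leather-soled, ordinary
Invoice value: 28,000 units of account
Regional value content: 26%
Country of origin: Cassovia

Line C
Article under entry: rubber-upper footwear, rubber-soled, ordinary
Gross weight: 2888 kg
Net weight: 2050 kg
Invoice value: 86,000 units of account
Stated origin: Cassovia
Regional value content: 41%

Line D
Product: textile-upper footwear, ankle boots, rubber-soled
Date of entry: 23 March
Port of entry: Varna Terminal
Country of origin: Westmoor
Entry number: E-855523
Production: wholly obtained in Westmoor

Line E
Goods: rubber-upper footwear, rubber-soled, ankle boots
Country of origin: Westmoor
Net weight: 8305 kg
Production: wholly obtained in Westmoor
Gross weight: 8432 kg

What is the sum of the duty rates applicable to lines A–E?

Line A: textile-upper → 19.2; wooden-soled → 19.2.1; ordinary → 19.2.1.2. Scheduled 31%. Westmoor agreement on 19.2.2: 19.2.1.2 not covered. → 31%.
Line B: rubber-upper → 19.3; leather-soled → 19.3.2; ordinary → 19.3.2.1. Scheduled 38%. Cassovia agreement on 19.3.2.2: 19.3.2.1 not covered; anti-dumping (Cassovia, 19.3.2.1): +38%; total 38% + 38% = 76%. → 76%.
Line C: rubber-upper → 19.3; rubber-soled → 19.3.3; ordinary → 19.3.3.1. Scheduled 25%. Cassovia agreement on 19.3.2.2: 19.3.3.1 not covered. → 25%.
Line D: textile-upper → 19.2; rubber-soled → 19.2.2; ankle boots → 19.2.2.2. Scheduled 30%. Westmoor agreement on 19.2.2: wholly obtained → 17% available; preferential 17%. → 17%.
Line E: rubber-upper → 19.3; rubber-soled → 19.3.3; ankle boots → 19.3.3.3. Scheduled 30%. Westmoor agreement on 19.2.2: 19.3.3.3 not covered. → 30%.
Sum: 31% + 76% + 25% + 17% + 30% = 179%.

179%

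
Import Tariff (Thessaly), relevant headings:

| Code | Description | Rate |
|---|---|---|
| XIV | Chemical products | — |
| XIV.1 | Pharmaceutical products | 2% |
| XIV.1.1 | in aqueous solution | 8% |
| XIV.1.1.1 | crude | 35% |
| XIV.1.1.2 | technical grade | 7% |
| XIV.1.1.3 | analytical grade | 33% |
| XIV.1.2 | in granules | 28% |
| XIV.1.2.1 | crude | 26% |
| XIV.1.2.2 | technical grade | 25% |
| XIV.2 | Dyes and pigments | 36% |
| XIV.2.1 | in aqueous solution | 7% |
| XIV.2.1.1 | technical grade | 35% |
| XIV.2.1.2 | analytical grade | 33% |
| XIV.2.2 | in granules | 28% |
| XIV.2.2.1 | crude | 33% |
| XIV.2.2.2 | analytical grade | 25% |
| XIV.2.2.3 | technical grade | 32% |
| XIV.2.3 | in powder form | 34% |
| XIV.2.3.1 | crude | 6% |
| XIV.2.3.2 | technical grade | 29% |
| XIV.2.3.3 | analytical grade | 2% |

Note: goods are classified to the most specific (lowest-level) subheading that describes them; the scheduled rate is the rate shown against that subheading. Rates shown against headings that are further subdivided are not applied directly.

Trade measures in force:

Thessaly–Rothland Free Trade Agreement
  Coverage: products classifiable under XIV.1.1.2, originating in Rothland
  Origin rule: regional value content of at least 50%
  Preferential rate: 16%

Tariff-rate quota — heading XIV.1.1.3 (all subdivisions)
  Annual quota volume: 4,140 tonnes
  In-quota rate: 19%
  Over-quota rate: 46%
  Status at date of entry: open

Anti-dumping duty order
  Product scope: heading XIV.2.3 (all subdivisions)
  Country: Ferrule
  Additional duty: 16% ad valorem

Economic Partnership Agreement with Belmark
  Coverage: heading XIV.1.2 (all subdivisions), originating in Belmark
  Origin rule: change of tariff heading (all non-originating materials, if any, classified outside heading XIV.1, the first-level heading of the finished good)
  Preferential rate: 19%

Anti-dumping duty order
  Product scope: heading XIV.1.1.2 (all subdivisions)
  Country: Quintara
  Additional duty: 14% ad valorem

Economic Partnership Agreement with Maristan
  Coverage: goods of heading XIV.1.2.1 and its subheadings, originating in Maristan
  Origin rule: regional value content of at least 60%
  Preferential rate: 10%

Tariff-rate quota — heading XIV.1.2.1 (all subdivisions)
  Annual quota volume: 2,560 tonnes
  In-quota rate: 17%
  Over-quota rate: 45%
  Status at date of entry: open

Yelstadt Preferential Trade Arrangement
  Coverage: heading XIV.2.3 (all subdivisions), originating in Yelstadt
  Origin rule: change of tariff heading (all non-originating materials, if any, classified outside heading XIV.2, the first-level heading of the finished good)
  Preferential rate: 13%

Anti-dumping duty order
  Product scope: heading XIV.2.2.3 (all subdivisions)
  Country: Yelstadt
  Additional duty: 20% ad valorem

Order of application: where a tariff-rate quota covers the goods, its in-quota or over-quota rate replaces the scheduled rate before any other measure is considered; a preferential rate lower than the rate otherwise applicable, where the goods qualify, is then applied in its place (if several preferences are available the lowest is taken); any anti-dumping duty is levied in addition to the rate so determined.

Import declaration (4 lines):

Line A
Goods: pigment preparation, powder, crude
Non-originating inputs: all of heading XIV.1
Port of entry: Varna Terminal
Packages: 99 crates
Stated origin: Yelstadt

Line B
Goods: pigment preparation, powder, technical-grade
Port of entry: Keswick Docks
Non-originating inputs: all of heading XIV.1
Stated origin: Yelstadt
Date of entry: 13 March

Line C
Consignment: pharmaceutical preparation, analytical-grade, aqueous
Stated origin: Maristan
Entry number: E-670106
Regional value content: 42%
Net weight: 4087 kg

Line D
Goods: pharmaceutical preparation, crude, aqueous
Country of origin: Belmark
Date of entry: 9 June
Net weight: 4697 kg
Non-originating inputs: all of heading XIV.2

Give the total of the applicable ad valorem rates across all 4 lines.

73%

Line A: pigment → XIV.2; powder → XIV.2.3; crude → XIV.2.3.1. Scheduled 6%. Yelstadt agreement on XIV.2.3: CTH met → 13% available; preference 13% not lower than 6% → no reduction. → 6%.
Line B: pigment → XIV.2; powder → XIV.2.3; technical-grade → XIV.2.3.2. Scheduled 29%. Yelstadt agreement on XIV.2.3: CTH met → 13% available; preferential 13%. → 13%.
Line C: pharmaceutical → XIV.1; aqueous → XIV.1.1; analytical-grade → XIV.1.1.3. Scheduled 33%. quota on XIV.1.1.3 open → in-quota 19%; Maristan agreement on XIV.1.2.1: XIV.1.1.3 not covered. → 19%.
Line D: pharmaceutical → XIV.1; aqueous → XIV.1.1; crude → XIV.1.1.1. Scheduled 35%. Belmark agreement on XIV.1.2: XIV.1.1.1 not covered. → 35%.
Sum: 6% + 13% + 19% + 35% = 73%.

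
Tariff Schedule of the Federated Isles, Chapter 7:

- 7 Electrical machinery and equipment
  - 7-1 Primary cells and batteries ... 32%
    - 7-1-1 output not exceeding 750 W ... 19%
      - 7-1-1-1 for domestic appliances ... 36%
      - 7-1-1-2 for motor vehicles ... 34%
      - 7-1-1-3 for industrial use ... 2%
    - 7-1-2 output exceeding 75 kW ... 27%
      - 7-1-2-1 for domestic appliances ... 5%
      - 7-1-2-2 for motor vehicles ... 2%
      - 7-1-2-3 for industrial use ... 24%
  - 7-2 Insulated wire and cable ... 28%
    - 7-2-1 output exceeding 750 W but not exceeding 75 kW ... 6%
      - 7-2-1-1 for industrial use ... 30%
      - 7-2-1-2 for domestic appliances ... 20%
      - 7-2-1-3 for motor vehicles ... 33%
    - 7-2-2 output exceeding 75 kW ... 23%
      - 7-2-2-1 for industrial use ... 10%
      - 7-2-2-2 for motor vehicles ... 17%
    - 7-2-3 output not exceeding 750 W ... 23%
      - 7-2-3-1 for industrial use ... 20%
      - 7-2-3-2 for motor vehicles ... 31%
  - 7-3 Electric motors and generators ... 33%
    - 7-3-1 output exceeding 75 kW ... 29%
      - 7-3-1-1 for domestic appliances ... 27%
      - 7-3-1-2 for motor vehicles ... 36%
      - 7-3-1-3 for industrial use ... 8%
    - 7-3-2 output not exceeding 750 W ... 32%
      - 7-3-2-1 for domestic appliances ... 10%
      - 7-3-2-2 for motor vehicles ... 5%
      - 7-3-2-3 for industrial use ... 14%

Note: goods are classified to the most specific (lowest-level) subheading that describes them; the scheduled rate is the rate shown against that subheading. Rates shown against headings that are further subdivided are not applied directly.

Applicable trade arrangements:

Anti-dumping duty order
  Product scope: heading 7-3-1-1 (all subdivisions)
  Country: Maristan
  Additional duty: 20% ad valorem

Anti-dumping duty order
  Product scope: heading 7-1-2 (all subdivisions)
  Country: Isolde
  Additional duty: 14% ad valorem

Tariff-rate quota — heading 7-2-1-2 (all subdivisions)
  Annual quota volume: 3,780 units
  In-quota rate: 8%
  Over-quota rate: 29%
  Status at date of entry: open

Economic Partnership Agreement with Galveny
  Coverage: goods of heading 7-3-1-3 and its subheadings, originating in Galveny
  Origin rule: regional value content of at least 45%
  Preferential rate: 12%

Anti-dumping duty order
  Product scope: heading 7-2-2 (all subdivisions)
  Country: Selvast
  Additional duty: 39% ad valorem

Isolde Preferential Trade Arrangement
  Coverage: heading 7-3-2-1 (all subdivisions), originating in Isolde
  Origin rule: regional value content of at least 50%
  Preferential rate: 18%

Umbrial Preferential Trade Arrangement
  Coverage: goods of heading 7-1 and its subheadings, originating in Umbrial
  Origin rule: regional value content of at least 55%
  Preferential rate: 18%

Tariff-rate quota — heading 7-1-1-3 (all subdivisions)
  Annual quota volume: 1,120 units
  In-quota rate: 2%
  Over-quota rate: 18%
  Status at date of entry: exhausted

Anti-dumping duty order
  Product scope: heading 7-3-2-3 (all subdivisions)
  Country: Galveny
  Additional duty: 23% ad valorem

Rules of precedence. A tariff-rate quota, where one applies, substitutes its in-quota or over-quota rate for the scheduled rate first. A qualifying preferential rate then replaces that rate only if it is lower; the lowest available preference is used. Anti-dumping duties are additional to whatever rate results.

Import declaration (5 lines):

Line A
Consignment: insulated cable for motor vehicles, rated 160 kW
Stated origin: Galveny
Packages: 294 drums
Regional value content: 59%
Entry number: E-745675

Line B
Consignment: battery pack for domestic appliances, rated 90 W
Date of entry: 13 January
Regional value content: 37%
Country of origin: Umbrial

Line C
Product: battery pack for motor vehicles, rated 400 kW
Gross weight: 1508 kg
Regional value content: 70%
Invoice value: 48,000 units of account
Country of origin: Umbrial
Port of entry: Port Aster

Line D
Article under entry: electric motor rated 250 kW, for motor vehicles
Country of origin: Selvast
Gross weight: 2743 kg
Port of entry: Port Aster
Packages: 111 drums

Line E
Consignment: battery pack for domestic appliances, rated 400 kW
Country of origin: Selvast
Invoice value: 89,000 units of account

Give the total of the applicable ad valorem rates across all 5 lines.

96%

Line A: insulated cable → 7-2; rated 160 kW → 7-2-2; for motor vehicles → 7-2-2-2. Scheduled 17%. Galveny agreement on 7-3-1-3: 7-2-2-2 not covered. → 17%.
Line B: battery pack → 7-1; rated 90 W → 7-1-1; for domestic appliances → 7-1-1-1. Scheduled 36%. Umbrial agreement on 7-1: RVC < 55%. → 36%.
Line C: battery pack → 7-1; rated 400 kW → 7-1-2; for motor vehicles → 7-1-2-2. Scheduled 2%. Umbrial agreement on 7-1: RVC ≥ 55% → 18% available; preference 18% not lower than 2% → no reduction. → 2%.
Line D: electric motor → 7-3; rated 250 kW → 7-3-1; for motor vehicles → 7-3-1-2. Scheduled 36%. No special measure applies. → 36%.
Line E: battery pack → 7-1; rated 400 kW → 7-1-2; for domestic appliances → 7-1-2-1. Scheduled 5%. No special measure applies. → 5%.
Sum: 17% + 36% + 2% + 36% + 5% = 96%.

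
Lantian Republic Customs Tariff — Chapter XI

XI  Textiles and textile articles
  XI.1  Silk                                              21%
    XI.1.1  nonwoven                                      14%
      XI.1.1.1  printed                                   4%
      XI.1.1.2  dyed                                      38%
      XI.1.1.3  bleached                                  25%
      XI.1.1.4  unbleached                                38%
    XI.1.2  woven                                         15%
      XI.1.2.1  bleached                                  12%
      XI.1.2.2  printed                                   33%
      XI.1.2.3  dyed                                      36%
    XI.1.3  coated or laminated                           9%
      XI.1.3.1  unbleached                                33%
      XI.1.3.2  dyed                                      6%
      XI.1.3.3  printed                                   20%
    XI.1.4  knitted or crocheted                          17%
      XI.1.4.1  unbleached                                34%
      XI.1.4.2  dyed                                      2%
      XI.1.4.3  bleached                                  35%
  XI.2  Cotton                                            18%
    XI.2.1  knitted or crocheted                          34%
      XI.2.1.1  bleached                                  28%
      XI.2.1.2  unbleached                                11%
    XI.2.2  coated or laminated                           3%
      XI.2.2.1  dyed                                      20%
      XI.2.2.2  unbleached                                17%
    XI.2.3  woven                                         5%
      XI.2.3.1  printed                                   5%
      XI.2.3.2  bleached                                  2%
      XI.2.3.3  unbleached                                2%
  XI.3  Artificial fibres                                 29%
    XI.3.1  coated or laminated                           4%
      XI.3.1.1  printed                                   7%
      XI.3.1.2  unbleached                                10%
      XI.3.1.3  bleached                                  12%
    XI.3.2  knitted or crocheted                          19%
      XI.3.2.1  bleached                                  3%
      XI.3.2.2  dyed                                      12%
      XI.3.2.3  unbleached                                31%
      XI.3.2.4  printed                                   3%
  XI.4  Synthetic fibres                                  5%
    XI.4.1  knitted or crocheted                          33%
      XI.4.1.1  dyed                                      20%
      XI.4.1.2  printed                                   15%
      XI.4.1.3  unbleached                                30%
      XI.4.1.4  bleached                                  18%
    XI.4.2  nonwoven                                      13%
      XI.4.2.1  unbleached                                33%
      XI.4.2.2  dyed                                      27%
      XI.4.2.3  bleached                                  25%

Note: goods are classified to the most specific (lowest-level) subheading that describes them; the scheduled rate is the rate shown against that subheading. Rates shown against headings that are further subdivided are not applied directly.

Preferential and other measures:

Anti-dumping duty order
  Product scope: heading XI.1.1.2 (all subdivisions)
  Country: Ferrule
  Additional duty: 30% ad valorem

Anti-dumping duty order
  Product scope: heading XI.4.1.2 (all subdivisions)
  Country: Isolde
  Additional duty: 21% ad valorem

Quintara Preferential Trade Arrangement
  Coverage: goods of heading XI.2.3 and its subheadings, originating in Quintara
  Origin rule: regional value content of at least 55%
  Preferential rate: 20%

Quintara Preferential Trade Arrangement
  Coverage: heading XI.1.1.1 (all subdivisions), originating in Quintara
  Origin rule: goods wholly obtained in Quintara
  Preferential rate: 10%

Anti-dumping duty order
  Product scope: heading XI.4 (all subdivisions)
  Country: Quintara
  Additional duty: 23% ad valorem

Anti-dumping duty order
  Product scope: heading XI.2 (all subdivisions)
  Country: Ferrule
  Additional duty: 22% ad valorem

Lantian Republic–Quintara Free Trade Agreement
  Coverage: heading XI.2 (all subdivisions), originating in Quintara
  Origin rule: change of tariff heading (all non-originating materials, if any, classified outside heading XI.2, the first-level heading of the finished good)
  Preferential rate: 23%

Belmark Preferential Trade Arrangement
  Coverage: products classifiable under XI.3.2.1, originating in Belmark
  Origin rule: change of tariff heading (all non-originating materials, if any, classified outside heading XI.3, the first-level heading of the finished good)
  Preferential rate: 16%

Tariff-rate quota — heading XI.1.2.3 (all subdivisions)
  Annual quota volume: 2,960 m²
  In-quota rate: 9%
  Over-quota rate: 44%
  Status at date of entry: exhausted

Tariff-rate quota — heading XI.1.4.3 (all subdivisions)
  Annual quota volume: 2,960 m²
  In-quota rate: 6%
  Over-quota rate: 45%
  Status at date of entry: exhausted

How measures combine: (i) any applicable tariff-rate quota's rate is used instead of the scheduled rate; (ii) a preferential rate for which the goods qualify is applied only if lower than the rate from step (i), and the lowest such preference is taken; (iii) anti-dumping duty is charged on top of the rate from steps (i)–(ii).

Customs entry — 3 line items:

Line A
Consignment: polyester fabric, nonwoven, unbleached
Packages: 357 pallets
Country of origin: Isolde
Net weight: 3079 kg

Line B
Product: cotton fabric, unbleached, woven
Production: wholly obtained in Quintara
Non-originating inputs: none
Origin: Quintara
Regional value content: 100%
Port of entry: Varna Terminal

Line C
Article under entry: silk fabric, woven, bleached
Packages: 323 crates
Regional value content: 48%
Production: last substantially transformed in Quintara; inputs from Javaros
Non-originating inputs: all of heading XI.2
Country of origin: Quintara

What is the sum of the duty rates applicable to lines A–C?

47%

Line A: polyester → XI.4; nonwoven → XI.4.2; unbleached → XI.4.2.1. Scheduled 33%. No special measure applies. → 33%.
Line B: cotton → XI.2; woven → XI.2.3; unbleached → XI.2.3.3. Scheduled 2%. Quintara agreement on XI.2.3: RVC ≥ 55% → 20% available; Quintara agreement on XI.1.1.1: XI.2.3.3 not covered; Quintara agreement on XI.2: CTH met → 23% available; preference 20% not lower than 2% → no reduction. → 2%.
Line C: silk → XI.1; woven → XI.1.2; bleached → XI.1.2.1. Scheduled 12%. Quintara agreement on XI.2.3: XI.1.2.1 not covered; Quintara agreement on XI.1.1.1: XI.1.2.1 not covered; Quintara agreement on XI.2: XI.1.2.1 not covered. → 12%.
Sum: 33% + 2% + 12% = 47%.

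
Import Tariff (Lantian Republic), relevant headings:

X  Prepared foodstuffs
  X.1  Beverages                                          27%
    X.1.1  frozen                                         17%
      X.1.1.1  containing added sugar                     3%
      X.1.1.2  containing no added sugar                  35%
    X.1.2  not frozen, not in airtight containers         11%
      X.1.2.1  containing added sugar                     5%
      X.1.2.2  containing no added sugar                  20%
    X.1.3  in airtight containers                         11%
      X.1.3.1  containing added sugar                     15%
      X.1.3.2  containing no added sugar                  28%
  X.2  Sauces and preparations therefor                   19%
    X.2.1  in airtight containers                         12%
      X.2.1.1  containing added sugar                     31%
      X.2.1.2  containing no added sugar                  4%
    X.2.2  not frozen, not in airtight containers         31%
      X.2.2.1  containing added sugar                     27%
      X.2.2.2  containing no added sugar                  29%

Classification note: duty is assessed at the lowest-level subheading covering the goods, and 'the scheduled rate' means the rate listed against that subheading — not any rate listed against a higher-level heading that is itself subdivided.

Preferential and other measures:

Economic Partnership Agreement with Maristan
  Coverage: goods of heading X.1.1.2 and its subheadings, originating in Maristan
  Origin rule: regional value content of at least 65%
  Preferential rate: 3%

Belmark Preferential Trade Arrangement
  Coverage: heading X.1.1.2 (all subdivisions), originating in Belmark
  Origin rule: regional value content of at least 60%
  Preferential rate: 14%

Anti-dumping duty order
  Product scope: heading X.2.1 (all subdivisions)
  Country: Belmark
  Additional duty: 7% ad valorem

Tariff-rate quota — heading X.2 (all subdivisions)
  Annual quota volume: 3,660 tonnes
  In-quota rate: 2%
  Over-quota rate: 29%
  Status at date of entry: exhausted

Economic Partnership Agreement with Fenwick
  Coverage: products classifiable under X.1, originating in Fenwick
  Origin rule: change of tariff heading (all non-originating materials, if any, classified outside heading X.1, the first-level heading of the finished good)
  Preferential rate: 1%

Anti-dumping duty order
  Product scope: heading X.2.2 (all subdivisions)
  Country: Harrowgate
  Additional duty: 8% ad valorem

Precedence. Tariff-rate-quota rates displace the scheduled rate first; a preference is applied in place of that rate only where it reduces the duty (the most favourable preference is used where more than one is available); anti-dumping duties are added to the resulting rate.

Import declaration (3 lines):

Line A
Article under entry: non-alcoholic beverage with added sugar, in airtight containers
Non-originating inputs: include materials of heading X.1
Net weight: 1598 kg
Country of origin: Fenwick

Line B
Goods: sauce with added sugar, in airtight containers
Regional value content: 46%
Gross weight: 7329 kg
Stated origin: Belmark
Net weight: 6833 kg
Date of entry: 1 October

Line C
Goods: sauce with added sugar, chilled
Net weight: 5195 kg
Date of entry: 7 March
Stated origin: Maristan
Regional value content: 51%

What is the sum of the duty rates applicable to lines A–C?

80%

Line A: non-alcoholic beverage → X.1; in airtight containers → X.1.3; with added sugar → X.1.3.1. Scheduled 15%. Fenwick agreement on X.1: CTH not met. → 15%.
Line B: sauce → X.2; in airtight containers → X.2.1; with added sugar → X.2.1.1. Scheduled 31%. quota on X.2 exhausted → over-quota 29%; Belmark agreement on X.1.1.2: X.2.1.1 not covered; anti-dumping (Belmark, X.2.1): +7%; total 29% + 7% = 36%. → 36%.
Line C: sauce → X.2; chilled → X.2.2; with added sugar → X.2.2.1. Scheduled 27%. quota on X.2 exhausted → over-quota 29%; Maristan agreement on X.1.1.2: X.2.2.1 not covered. → 29%.
Sum: 15% + 36% + 29% = 80%.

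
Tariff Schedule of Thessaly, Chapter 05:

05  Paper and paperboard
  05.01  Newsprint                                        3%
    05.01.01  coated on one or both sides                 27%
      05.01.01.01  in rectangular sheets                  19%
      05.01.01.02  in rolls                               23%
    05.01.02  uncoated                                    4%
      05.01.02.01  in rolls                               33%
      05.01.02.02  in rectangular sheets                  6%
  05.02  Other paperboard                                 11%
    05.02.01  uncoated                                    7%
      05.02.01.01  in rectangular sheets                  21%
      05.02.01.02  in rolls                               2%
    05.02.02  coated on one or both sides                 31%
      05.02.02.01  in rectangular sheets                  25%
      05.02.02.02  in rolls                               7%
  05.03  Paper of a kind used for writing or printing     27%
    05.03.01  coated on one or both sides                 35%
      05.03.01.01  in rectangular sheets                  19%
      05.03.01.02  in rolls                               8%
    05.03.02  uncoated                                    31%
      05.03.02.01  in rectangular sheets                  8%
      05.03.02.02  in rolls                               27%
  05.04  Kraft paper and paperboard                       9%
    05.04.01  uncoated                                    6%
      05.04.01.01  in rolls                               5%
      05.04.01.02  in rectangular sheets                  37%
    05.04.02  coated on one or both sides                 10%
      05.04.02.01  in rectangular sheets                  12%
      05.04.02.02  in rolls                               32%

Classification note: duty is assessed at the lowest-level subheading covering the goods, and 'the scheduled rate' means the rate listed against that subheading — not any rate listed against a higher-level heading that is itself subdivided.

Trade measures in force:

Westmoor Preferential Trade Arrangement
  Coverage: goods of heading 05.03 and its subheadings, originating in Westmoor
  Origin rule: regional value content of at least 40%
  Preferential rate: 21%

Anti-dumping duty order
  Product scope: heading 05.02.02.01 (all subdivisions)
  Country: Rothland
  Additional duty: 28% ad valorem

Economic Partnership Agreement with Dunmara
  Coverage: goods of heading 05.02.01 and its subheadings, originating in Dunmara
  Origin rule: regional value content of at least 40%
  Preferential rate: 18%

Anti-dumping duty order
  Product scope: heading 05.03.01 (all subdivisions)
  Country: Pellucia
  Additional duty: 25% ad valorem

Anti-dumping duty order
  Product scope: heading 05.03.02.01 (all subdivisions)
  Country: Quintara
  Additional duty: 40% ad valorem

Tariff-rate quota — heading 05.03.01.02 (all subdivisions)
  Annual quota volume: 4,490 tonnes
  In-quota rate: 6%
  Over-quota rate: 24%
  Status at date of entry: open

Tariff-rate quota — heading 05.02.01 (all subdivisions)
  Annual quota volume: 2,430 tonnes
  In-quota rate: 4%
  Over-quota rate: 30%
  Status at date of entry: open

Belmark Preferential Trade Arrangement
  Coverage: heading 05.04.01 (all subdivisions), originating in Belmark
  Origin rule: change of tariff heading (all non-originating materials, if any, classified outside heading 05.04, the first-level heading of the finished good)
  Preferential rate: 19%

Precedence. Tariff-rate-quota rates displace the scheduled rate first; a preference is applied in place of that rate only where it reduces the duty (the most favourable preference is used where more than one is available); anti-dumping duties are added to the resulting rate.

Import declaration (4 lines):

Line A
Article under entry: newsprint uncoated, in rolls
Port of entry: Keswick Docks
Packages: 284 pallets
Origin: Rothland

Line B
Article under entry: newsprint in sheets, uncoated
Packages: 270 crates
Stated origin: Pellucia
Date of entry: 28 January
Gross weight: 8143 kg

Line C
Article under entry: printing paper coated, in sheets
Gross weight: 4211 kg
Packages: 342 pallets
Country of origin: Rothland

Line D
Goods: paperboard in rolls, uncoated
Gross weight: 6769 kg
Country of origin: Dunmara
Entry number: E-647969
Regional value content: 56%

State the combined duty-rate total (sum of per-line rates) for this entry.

62%

Line A: newsprint → 05.01; uncoated → 05.01.02; in rolls → 05.01.02.01. Scheduled 33%. No special measure applies. → 33%.
Line B: newsprint → 05.01; uncoated → 05.01.02; in sheets → 05.01.02.02. Scheduled 6%. No special measure applies. → 6%.
Line C: printing paper → 05.03; coated → 05.03.01; in sheets → 05.03.01.01. Scheduled 19%. No special measure applies. → 19%.
Line D: paperboard → 05.02; uncoated → 05.02.01; in rolls → 05.02.01.02. Scheduled 2%. quota on 05.02.01 open → in-quota 4%; Dunmara agreement on 05.02.01: RVC ≥ 40% → 18% available; preference 18% not lower than 4% → no reduction. → 4%.
Sum: 33% + 6% + 19% + 4% = 62%.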